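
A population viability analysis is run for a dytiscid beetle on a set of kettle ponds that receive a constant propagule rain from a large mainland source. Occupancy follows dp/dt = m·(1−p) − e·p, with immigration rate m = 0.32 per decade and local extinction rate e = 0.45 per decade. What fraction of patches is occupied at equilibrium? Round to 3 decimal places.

0.416

At equilibrium the propagule rain into empty patches balances local extinction: m(1−p*) = e·p*.
p* = m/(m+e) = 0.32/(0.32+0.45) = 0.32/0.7700 = 0.4156.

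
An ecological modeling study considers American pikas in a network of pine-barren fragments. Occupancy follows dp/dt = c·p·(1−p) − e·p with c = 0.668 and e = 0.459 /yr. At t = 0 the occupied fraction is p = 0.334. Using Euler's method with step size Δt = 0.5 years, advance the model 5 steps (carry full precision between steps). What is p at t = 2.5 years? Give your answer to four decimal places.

Update rule: p ← p + [c·p·(1−p) − e·p]·Δt with Δt = 0.5.
  1  |  dp/dt·Δt = -0.002357  |  p_1 = 0.331643
  2  |  dp/dt·Δt = -0.002079  |  p_2 = 0.329564
  3  |  dp/dt·Δt = -0.001837  |  p_3 = 0.327727
  4  |  dp/dt·Δt = -0.001626  |  p_4 = 0.326101
  5  |  dp/dt·Δt = -0.001441  |  p_5 = 0.324661

0.3247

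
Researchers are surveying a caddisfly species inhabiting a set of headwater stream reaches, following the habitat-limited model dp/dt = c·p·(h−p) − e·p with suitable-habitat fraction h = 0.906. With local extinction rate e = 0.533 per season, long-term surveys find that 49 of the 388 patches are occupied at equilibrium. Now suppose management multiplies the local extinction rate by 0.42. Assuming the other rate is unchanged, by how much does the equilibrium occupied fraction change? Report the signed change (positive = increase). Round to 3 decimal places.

0.452

Observed p* = 49/388 = 0.12629.
Balance c(h−p*) = e gives c = e/(0.906 − 0.12629) = 0.533/0.77971 = 0.68359.
New p* = 0.906 − e/c = 0.906 − 0.22386/0.68359 = 0.57852.
Δp* = 0.57852 − 0.12629 = +0.45223.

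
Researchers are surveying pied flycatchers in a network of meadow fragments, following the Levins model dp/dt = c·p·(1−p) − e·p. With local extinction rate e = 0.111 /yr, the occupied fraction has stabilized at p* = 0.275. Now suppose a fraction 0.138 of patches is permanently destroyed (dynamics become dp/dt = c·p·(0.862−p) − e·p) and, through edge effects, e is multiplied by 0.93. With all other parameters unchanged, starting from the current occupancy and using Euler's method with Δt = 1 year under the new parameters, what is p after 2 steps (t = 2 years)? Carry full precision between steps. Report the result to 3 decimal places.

0.268

Balance c(1−p*) = e gives c = e/(1 − 0.27500) = 0.111/0.72500 = 0.15310.
Starting from p₀ = 0.27500; update p ← p + (dp/dt)·Δt with the new parameters.
  1  |  dp/dt·Δt = -0.003674  |  p_1 = 0.271326
  2  |  dp/dt·Δt = -0.003472  |  p_2 = 0.267855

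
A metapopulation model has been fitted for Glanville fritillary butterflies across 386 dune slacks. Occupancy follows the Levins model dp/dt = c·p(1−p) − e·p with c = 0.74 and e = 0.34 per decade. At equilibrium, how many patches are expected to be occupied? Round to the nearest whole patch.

209

p* = 1 − e/c = 1 − 0.34/0.74 = 0.5405.
Expected occupied patches = N × p* = 386 × 0.5405 = 208.65 ≈ 209.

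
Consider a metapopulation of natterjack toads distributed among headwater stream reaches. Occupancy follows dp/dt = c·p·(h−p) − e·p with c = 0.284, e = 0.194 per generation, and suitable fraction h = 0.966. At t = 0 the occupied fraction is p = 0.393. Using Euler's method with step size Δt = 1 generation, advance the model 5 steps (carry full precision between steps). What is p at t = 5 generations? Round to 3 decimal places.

0.346

Update rule: p ← p + [c·p·(h−p) − e·p]·Δt with Δt = 1.
step 1: Δp = -0.01229, p = 0.38071
step 2: Δp = -0.01058, p = 0.37014
step 3: Δp = -0.00917, p = 0.36097
step 4: Δp = -0.00800, p = 0.35296
step 5: Δp = -0.00702, p = 0.34594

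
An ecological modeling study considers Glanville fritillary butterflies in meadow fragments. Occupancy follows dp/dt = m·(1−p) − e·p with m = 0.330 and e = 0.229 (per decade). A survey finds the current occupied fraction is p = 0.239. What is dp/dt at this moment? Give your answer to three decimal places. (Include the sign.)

Colonization term: m·(1−p) = 0.330×0.7610 = 0.25113.
Extinction term: e·p = 0.05473.
dp/dt = 0.25113 − 0.05473 = 0.19640.

0.196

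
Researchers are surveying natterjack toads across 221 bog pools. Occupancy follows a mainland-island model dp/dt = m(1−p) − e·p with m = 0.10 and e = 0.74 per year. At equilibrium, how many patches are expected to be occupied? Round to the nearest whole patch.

p* = m/(m+e) = 0.10/0.8400 = 0.1190.
Expected occupied patches = N × p* = 221 × 0.1190 = 26.31 ≈ 26.

26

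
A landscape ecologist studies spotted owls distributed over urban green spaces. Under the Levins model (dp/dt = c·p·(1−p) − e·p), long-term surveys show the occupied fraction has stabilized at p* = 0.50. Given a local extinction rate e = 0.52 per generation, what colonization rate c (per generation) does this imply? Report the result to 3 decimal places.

1.040

At equilibrium c(1−p*) = e, so c = e/(1−p*).
c = 0.52/(1 − 0.50) = 0.52/0.5000 = 1.0400.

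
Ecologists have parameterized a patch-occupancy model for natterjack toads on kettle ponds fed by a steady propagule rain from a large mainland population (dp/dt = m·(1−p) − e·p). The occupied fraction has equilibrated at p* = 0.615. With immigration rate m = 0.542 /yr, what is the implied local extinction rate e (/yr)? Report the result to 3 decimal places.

At equilibrium m(1−p*) = e·p*, so e = m(1−p*)/p*.
e = 0.542 × 0.3850 / 0.615 = 0.3393.

0.339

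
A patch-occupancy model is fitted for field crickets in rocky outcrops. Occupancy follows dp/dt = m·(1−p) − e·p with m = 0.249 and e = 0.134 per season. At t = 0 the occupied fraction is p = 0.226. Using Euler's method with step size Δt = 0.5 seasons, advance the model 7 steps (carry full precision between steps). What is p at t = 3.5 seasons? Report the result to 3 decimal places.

Update rule: p ← p + [m·(1−p) − e·p]·Δt with Δt = 0.5.
  1  |  dp/dt·Δt = +0.081221  |  p_1 = 0.307221
  2  |  dp/dt·Δt = +0.065667  |  p_2 = 0.372888
  3  |  dp/dt·Δt = +0.053092  |  p_3 = 0.425980
  4  |  dp/dt·Δt = +0.042925  |  p_4 = 0.468905
  5  |  dp/dt·Δt = +0.034705  |  p_5 = 0.503610
  6  |  dp/dt·Δt = +0.028059  |  p_6 = 0.531668
  7  |  dp/dt·Δt = +0.022686  |  p_7 = 0.554354

0.554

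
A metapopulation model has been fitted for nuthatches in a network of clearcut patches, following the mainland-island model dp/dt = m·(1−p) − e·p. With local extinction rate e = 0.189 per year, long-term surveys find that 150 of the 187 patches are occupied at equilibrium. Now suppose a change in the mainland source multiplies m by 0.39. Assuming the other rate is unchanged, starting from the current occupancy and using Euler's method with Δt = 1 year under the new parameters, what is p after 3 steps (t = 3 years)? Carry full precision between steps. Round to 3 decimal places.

Observed p* = 150/187 = 0.80214.
Balance m(1−p*) = e·p* gives m = e·p*/(1−p*) = 0.189×0.80214/0.19786 = 0.76622.
Starting from p₀ = 0.80214; update p ← p + (dp/dt)·Δt with the new parameters.
step 1: Δp = -0.09248, p = 0.70966
step 2: Δp = -0.04737, p = 0.66230
step 3: Δp = -0.02426, p = 0.63804

0.638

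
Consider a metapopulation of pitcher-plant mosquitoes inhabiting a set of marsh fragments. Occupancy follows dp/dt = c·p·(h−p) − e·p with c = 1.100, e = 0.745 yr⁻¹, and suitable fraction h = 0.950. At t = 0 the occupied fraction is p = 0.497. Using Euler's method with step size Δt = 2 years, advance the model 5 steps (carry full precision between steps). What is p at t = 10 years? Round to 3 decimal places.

0.272

Update rule: p ← p + [c·p·(h−p) − e·p]·Δt with Δt = 2.
step 1: Δp = -0.24522, p = 0.25178
step 2: Δp = +0.01160, p = 0.26338
step 3: Δp = +0.00541, p = 0.26880
step 4: Δp = +0.00232, p = 0.27112
step 5: Δp = +0.00096, p = 0.27208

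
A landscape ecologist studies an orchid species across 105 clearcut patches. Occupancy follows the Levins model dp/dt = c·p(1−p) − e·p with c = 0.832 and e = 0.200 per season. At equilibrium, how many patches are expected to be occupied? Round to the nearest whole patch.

p* = 1 − e/c = 1 − 0.200/0.832 = 0.7596.
Expected occupied patches = N × p* = 105 × 0.7596 = 79.76 ≈ 80.

80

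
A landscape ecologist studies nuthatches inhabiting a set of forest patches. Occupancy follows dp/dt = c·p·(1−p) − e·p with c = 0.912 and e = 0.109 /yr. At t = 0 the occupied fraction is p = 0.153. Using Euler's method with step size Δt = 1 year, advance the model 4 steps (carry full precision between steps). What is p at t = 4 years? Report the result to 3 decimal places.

0.735

Update rule: p ← p + [c·p·(1−p) − e·p]·Δt with Δt = 1.
step 1: Δp = +0.10151, p = 0.25451
step 2: Δp = +0.14530, p = 0.39981
step 3: Δp = +0.17527, p = 0.57507
step 4: Δp = +0.16018, p = 0.73525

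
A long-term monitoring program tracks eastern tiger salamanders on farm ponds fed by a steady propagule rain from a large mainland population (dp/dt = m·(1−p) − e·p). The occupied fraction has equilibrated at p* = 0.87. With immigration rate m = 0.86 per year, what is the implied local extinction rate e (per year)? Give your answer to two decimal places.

0.13

At equilibrium m(1−p*) = e·p*, so e = m(1−p*)/p*.
e = 0.86 × 0.1300 / 0.87 = 0.1285.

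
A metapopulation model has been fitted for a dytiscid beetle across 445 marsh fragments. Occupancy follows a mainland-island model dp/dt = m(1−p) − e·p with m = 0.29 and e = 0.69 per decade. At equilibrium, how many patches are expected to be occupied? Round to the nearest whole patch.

p* = m/(m+e) = 0.29/0.9800 = 0.2959.
Expected occupied patches = N × p* = 445 × 0.2959 = 131.68 ≈ 132.

132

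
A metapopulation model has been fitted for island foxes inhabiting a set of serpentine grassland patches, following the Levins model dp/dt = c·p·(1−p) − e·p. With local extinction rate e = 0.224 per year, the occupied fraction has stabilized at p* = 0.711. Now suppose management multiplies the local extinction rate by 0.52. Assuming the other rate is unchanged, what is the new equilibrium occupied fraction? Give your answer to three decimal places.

0.850

Balance c(1−p*) = e gives c = e/(1 − 0.71100) = 0.224/0.28900 = 0.77509.
New p* = 1 − e/c = 1 − 0.11648/0.77509 = 0.84972.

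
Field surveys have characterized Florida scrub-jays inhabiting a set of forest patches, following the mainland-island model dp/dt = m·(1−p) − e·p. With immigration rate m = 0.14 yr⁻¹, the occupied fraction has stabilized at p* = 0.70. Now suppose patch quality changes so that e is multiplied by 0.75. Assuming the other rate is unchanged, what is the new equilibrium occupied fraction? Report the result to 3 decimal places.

0.757

Balance m(1−p*) = e·p* gives e = m(1−p*)/p* = 0.14×0.30000/0.70000 = 0.06000.
New p* = m/(m+e) = 0.14000/(0.14000+0.04500) = 0.75676.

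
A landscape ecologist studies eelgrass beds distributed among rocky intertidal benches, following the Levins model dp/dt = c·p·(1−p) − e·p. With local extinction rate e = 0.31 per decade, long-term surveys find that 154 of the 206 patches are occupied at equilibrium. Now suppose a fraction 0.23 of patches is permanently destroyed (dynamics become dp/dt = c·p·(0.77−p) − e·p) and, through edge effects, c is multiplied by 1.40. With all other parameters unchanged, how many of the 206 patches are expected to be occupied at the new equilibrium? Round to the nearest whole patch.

121

Observed p* = 154/206 = 0.74757.
Balance c(1−p*) = e gives c = e/(1 − 0.74757) = 0.31/0.25243 = 1.22806.
New p* = 0.77 − e/c = 0.77 − 0.31000/1.71928 = 0.58969.
Expected occupied = 206 × 0.58969 = 121.48 ≈ 121.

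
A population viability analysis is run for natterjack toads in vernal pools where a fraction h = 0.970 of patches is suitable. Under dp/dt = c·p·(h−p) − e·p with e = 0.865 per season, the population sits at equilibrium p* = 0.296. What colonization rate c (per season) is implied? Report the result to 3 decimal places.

1.283

At equilibrium c(h−p*) = e, so c = e/(h−p*).
c = 0.865/(0.970 − 0.296) = 0.865/0.6740 = 1.2834.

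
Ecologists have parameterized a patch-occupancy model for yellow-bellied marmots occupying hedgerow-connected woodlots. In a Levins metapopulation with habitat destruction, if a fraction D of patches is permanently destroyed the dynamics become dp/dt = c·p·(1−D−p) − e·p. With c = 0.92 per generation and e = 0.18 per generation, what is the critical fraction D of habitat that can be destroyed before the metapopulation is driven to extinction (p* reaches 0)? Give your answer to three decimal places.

0.804

The nontrivial equilibrium is p* = (1−D) − e/c; extinction occurs when this hits zero.
So D_crit = 1 − e/c = 1 − 0.18/0.92 = 1 − 0.1957 = 0.8043.
This equals the undisturbed p*, a classic result of Lande's extension.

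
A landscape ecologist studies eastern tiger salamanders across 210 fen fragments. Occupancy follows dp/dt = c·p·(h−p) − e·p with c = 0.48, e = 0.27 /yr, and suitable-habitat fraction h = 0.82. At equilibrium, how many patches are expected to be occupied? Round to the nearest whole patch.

p* = h − e/c = 0.82 − 0.5625 = 0.2575.
Expected occupied patches = N × p* = 210 × 0.2575 = 54.07 ≈ 54.

54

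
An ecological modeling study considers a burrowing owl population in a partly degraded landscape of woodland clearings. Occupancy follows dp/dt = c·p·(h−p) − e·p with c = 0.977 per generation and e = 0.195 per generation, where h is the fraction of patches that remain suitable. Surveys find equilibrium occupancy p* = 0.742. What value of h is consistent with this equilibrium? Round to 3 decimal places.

0.942

At equilibrium c(h−p*) = e, so h = p* + e/c.
h = 0.742 + 0.195/0.977 = 0.742 + 0.1996 = 0.9416.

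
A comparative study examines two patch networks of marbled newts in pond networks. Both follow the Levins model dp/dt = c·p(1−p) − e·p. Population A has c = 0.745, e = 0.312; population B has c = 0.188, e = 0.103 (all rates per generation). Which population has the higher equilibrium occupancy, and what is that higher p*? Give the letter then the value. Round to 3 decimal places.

A: p*_A = 1 − 0.312/0.745 = 0.5812.
B: p*_B = 1 − 0.103/0.188 = 0.4521.
A is higher at 0.5812.

A, 0.581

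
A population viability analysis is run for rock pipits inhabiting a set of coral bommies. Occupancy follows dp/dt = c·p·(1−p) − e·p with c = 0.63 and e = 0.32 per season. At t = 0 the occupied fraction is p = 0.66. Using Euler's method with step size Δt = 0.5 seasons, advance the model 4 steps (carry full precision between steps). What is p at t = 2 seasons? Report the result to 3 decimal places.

0.563

Update rule: p ← p + [c·p·(1−p) − e·p]·Δt with Δt = 0.5.
p: 0.66000 → 0.62509  (Δp = -0.03491)
p: 0.62509 → 0.59889  (Δp = -0.02619)
p: 0.59889 → 0.57874  (Δp = -0.02015)
p: 0.57874 → 0.56294  (Δp = -0.01580)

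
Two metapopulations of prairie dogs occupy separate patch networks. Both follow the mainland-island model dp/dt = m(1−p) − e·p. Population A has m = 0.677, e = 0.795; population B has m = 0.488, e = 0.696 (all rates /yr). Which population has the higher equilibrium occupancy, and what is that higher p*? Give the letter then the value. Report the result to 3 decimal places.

A, 0.460

A: p*_A = m/(m+e) = 0.677/1.4720 = 0.4599.
B: p*_B = 0.488/1.1840 = 0.4122.
A is higher at 0.4599.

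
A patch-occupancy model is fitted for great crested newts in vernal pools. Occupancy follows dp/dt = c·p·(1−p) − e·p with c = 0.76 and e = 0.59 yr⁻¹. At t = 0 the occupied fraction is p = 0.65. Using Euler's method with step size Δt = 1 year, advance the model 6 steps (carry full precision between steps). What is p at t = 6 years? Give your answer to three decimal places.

0.271

Update rule: p ← p + [c·p·(1−p) − e·p]·Δt with Δt = 1.
p: 0.65000 → 0.43940  (Δp = -0.21060)
p: 0.43940 → 0.36736  (Δp = -0.07204)
p: 0.36736 → 0.32725  (Δp = -0.04011)
p: 0.32725 → 0.30149  (Δp = -0.02576)
p: 0.30149 → 0.28366  (Δp = -0.01783)
p: 0.28366 → 0.27073  (Δp = -0.01293)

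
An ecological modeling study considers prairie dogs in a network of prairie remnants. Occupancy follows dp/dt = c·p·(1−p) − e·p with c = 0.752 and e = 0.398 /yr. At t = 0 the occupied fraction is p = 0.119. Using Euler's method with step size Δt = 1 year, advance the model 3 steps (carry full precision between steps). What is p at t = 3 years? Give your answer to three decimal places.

0.227

Update rule: p ← p + [c·p·(1−p) − e·p]·Δt with Δt = 1.
step 1: Δp = +0.03148, p = 0.15048
step 2: Δp = +0.03624, p = 0.18672
step 3: Δp = +0.03988, p = 0.22660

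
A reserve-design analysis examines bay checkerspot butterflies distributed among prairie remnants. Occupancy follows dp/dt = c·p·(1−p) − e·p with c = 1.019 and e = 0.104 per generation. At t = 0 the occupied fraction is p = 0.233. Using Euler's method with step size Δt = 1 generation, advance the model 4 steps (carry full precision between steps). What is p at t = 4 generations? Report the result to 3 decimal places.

Update rule: p ← p + [c·p·(1−p) − e·p]·Δt with Δt = 1.
p: 0.23300 → 0.39087  (Δp = +0.15787)
p: 0.39087 → 0.59284  (Δp = +0.20196)
p: 0.59284 → 0.77715  (Δp = +0.18431)
p: 0.77715 → 0.87281  (Δp = +0.09565)

0.873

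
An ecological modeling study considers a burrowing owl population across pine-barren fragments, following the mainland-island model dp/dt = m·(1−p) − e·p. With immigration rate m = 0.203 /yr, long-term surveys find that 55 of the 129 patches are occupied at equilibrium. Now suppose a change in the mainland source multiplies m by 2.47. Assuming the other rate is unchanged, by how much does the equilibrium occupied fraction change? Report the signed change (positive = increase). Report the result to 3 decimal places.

0.221

Observed p* = 55/129 = 0.42636.
Balance m(1−p*) = e·p* gives e = m(1−p*)/p* = 0.203×0.57364/0.42636 = 0.27312.
New p* = m/(m+e) = 0.50141/(0.50141+0.27312) = 0.64737.
Δp* = 0.64737 − 0.42636 = +0.22101.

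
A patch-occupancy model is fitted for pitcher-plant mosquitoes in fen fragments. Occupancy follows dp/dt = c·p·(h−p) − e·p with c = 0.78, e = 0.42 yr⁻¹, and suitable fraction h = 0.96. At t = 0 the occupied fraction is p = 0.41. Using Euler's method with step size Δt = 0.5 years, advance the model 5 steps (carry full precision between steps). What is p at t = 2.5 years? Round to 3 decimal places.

0.417

Update rule: p ← p + [c·p·(h−p) − e·p]·Δt with Δt = 0.5.
p: 0.41000 → 0.41184  (Δp = +0.00184)
p: 0.41184 → 0.41340  (Δp = +0.00156)
p: 0.41340 → 0.41471  (Δp = +0.00131)
p: 0.41471 → 0.41582  (Δp = +0.00110)
p: 0.41582 → 0.41675  (Δp = +0.00093)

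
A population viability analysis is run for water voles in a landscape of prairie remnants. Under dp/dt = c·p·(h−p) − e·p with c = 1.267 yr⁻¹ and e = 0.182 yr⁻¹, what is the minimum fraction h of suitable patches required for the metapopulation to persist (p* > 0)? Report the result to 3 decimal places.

0.144

p* = h − e/c is positive only when h > e/c.
h_min = e/c = 0.182/1.267 = 0.1436.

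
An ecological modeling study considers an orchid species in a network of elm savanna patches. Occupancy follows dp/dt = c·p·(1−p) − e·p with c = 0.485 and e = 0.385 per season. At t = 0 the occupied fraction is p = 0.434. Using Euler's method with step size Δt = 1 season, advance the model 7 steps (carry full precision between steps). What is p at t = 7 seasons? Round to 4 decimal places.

0.2705

Update rule: p ← p + [c·p·(1−p) − e·p]·Δt with Δt = 1.
  1  |  dp/dt·Δt = -0.047953  |  p_1 = 0.386047
  2  |  dp/dt·Δt = -0.033676  |  p_2 = 0.352371
  3  |  dp/dt·Δt = -0.024983  |  p_3 = 0.327388
  4  |  dp/dt·Δt = -0.019245  |  p_4 = 0.308143
  5  |  dp/dt·Δt = -0.015238  |  p_5 = 0.292906
  6  |  dp/dt·Δt = -0.012319  |  p_6 = 0.280586
  7  |  dp/dt·Δt = -0.010125  |  p_7 = 0.270462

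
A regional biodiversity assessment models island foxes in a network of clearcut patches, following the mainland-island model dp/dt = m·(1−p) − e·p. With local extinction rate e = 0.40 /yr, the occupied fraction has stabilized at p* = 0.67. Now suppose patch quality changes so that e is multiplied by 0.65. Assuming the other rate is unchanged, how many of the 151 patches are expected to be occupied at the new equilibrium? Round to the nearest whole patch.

Balance m(1−p*) = e·p* gives m = e·p*/(1−p*) = 0.40×0.67000/0.33000 = 0.81212.
New p* = m/(m+e) = 0.81212/(0.81212+0.26000) = 0.75749.
Expected occupied = 151 × 0.75749 = 114.38 ≈ 114.

114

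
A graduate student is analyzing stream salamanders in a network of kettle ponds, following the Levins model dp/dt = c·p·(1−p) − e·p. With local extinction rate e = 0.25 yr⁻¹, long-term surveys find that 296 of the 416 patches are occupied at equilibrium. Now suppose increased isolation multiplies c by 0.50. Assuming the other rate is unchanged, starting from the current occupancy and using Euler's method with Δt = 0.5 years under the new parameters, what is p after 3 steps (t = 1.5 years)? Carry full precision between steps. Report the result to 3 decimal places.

0.603

Observed p* = 296/416 = 0.71154.
Balance c(1−p*) = e gives c = e/(1 − 0.71154) = 0.25/0.28846 = 0.86667.
Starting from p₀ = 0.71154; update p ← p + (dp/dt)·Δt with the new parameters.
t = 0.5: p = 0.71154 + (-0.04447) = 0.66707
t = 1: p = 0.66707 + (-0.03526) = 0.63180
t = 1.5: p = 0.63180 + (-0.02857) = 0.60323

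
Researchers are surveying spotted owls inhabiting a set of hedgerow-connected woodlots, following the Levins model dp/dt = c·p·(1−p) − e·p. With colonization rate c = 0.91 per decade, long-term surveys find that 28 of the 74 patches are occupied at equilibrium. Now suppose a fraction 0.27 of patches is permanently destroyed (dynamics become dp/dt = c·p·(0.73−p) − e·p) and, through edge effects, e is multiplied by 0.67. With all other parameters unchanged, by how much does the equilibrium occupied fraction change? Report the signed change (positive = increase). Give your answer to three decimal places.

-0.065

Observed p* = 28/74 = 0.37838.
Balance c(1−p*) = e gives e = 0.91×(1 − 0.37838) = 0.56567.
New p* = 0.73 − e/c = 0.73 − 0.37900/0.91000 = 0.31352.
Δp* = 0.31352 − 0.37838 = -0.06486.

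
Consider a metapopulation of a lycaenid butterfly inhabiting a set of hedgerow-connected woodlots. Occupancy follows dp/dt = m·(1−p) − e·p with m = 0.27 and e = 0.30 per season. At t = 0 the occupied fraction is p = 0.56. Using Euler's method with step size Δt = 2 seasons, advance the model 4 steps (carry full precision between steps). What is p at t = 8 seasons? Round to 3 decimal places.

0.474

Update rule: p ← p + [m·(1−p) − e·p]·Δt with Δt = 2.
  1  |  dp/dt·Δt = -0.098400  |  p_1 = 0.461600
  2  |  dp/dt·Δt = +0.013776  |  p_2 = 0.475376
  3  |  dp/dt·Δt = -0.001929  |  p_3 = 0.473447
  4  |  dp/dt·Δt = +0.000270  |  p_4 = 0.473717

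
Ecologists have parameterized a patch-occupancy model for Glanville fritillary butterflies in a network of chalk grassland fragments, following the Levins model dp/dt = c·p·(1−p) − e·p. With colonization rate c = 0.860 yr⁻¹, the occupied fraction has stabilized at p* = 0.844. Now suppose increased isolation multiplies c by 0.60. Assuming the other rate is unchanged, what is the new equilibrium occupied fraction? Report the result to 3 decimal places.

Balance c(1−p*) = e gives e = 0.860×(1 − 0.84400) = 0.13416.
New p* = 1 − e/c = 1 − 0.13416/0.51600 = 0.74000.

0.740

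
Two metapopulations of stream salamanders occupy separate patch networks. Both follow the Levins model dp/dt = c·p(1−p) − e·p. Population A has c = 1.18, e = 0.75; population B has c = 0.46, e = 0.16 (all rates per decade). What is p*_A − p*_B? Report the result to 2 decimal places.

-0.29

A: p*_A = 1 − 0.75/1.18 = 0.3644.
B: p*_B = 1 − 0.16/0.46 = 0.6522.
p*_A − p*_B = 0.3644 − 0.6522 = -0.2878.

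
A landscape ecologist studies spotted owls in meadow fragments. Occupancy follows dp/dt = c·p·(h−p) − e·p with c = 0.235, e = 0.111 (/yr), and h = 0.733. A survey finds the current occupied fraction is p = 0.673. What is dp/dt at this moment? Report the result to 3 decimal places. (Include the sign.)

-0.065

Colonization term: c·p·(h−p) = 0.235×0.673×0.0600 = 0.00949.
Extinction term: e·p = 0.07470.
dp/dt = 0.00949 − 0.07470 = -0.06521.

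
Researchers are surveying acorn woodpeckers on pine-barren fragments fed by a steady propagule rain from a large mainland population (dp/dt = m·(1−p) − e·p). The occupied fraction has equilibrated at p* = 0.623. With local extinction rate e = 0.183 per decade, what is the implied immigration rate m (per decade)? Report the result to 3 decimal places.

0.302

At equilibrium m(1−p*) = e·p*, so m = e·p*/(1−p*).
m = 0.183 × 0.623 / 0.3770 = 0.1140/0.3770 = 0.3024.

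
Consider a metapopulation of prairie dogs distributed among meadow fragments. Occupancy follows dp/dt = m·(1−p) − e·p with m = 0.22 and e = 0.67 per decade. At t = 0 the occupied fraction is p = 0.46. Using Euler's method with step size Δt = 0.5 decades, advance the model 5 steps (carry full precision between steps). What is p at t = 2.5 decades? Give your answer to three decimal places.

0.258

Update rule: p ← p + [m·(1−p) − e·p]·Δt with Δt = 0.5.
  1  |  dp/dt·Δt = -0.094700  |  p_1 = 0.365300
  2  |  dp/dt·Δt = -0.052559  |  p_2 = 0.312742
  3  |  dp/dt·Δt = -0.029170  |  p_3 = 0.283572
  4  |  dp/dt·Δt = -0.016189  |  p_4 = 0.267382
  5  |  dp/dt·Δt = -0.008985  |  p_5 = 0.258397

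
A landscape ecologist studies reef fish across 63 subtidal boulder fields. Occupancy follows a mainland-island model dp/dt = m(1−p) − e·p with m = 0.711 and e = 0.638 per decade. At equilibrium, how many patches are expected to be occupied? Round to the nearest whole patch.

33

p* = m/(m+e) = 0.711/1.3490 = 0.5271.
Expected occupied patches = N × p* = 63 × 0.5271 = 33.20 ≈ 33.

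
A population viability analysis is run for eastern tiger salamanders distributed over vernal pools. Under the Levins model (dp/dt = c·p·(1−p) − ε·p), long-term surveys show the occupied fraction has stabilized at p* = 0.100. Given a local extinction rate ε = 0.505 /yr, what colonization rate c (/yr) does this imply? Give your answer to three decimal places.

At equilibrium c(1−p*) = ε, so c = ε/(1−p*).
c = 0.505/(1 − 0.100) = 0.505/0.9000 = 0.5611.

0.561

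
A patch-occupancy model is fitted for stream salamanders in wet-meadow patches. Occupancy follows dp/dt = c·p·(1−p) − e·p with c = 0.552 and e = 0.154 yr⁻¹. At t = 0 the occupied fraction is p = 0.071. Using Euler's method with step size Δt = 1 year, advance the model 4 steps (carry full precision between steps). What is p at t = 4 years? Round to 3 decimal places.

Update rule: p ← p + [c·p·(1−p) − e·p]·Δt with Δt = 1.
step 1: Δp = +0.02548, p = 0.09648
step 2: Δp = +0.03326, p = 0.12973
step 3: Δp = +0.04234, p = 0.17208
step 4: Δp = +0.05214, p = 0.22422

0.224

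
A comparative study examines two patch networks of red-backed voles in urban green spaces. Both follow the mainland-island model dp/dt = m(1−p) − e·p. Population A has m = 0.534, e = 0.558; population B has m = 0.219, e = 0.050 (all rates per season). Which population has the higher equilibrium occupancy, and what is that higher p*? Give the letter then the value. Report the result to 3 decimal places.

A: p*_A = m/(m+e) = 0.534/1.0920 = 0.4890.
B: p*_B = 0.219/0.2690 = 0.8141.
B is higher at 0.8141.

B, 0.814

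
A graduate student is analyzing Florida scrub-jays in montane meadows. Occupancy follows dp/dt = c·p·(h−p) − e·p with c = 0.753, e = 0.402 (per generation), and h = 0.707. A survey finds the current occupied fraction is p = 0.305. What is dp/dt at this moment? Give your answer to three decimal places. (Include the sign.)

Colonization term: c·p·(h−p) = 0.753×0.305×0.4020 = 0.09233.
Extinction term: e·p = 0.12261.
dp/dt = 0.09233 − 0.12261 = -0.03028.

-0.030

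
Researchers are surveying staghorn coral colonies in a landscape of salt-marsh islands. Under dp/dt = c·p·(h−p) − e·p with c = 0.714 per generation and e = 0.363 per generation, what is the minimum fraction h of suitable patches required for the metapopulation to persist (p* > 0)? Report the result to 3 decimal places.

p* = h − e/c is positive only when h > e/c.
h_min = e/c = 0.363/0.714 = 0.5084.

0.508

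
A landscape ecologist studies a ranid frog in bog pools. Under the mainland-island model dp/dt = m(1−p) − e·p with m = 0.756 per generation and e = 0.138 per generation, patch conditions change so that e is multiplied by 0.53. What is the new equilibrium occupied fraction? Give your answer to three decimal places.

Before: p* = 0.756/(0.756+0.138) = 0.8456.
After: m = 0.756, e = 0.07314; p* = 0.756/0.8291 = 0.9118.

0.912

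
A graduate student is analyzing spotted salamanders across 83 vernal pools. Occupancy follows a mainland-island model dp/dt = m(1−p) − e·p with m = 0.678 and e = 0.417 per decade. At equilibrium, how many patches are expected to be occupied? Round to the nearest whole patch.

51

p* = m/(m+e) = 0.678/1.0950 = 0.6192.
Expected occupied patches = N × p* = 83 × 0.6192 = 51.39 ≈ 51.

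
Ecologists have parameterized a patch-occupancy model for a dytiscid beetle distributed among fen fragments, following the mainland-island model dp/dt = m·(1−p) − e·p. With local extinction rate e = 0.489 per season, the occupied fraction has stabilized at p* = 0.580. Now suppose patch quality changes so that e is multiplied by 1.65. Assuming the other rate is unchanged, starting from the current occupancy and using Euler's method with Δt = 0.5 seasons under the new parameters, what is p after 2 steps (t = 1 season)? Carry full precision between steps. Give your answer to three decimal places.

0.464

Balance m(1−p*) = e·p* gives m = e·p*/(1−p*) = 0.489×0.58000/0.42000 = 0.67529.
Starting from p₀ = 0.58000; update p ← p + (dp/dt)·Δt with the new parameters.
step 1: Δp = -0.09218, p = 0.48782
step 2: Δp = -0.02387, p = 0.46396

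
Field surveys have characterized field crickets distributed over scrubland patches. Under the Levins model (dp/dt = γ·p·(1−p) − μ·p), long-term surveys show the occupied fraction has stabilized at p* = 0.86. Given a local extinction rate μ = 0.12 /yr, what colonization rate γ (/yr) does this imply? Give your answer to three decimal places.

0.857

At equilibrium γ(1−p*) = μ, so γ = μ/(1−p*).
γ = 0.12/(1 − 0.86) = 0.12/0.1400 = 0.8571.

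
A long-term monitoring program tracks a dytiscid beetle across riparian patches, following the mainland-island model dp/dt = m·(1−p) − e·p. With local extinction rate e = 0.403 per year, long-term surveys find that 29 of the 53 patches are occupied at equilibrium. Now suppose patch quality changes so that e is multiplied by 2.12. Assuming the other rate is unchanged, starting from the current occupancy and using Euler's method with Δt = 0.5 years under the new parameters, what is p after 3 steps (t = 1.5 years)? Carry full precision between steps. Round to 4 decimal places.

Observed p* = 29/53 = 0.54717.
Balance m(1−p*) = e·p* gives m = e·p*/(1−p*) = 0.403×0.54717/0.45283 = 0.48696.
Starting from p₀ = 0.54717; update p ← p + (dp/dt)·Δt with the new parameters.
step 1: Δp = -0.12349, p = 0.42368
step 2: Δp = -0.04067, p = 0.38302
step 3: Δp = -0.01339, p = 0.36962

0.3696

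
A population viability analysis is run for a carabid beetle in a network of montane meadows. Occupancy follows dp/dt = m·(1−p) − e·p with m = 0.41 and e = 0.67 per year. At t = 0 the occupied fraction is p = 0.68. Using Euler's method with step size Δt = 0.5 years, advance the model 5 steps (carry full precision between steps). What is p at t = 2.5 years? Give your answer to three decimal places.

Update rule: p ← p + [m·(1−p) − e·p]·Δt with Δt = 0.5.
step 1: Δp = -0.16220, p = 0.51780
step 2: Δp = -0.07461, p = 0.44319
step 3: Δp = -0.03432, p = 0.40887
step 4: Δp = -0.01579, p = 0.39308
step 5: Δp = -0.00726, p = 0.38582

0.386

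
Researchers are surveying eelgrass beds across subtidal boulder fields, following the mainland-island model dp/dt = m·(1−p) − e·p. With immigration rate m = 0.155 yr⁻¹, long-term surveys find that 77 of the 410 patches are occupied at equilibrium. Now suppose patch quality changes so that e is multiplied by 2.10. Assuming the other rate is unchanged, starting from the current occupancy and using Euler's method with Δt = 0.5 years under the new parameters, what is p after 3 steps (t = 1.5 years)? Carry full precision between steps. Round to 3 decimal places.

Observed p* = 77/410 = 0.18780.
Balance m(1−p*) = e·p* gives e = m(1−p*)/p* = 0.155×0.81220/0.18780 = 0.67032.
Starting from p₀ = 0.18780; update p ← p + (dp/dt)·Δt with the new parameters.
  1  |  dp/dt·Δt = -0.069240  |  p_1 = 0.118565
  2  |  dp/dt·Δt = -0.015140  |  p_2 = 0.103425
  3  |  dp/dt·Δt = -0.003310  |  p_3 = 0.100115

0.100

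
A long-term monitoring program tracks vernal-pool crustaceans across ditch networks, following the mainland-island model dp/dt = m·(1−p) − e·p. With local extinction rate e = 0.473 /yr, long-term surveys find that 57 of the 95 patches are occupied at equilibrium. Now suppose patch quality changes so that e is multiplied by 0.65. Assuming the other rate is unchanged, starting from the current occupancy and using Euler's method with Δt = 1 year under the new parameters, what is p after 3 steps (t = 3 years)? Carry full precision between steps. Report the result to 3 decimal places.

Observed p* = 57/95 = 0.60000.
Balance m(1−p*) = e·p* gives m = e·p*/(1−p*) = 0.473×0.60000/0.40000 = 0.70950.
Starting from p₀ = 0.60000; update p ← p + (dp/dt)·Δt with the new parameters.
p: 0.60000 → 0.69933  (Δp = +0.09933)
p: 0.69933 → 0.69765  (Δp = -0.00168)
p: 0.69765 → 0.69767  (Δp = +0.00003)

0.698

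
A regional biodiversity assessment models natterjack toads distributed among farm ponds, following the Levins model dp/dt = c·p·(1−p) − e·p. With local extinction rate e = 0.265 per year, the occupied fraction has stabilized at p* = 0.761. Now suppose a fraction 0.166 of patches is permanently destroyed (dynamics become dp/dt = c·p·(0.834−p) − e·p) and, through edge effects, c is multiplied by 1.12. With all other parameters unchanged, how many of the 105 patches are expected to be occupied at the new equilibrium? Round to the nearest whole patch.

Balance c(1−p*) = e gives c = e/(1 − 0.76100) = 0.265/0.23900 = 1.10879.
New p* = 0.834 − e/c = 0.834 − 0.26500/1.24184 = 0.62061.
Expected occupied = 105 × 0.62061 = 65.16 ≈ 65.

65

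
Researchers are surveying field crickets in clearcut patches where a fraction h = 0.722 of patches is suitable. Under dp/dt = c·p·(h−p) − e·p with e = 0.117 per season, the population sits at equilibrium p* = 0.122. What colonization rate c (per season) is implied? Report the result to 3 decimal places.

At equilibrium c(h−p*) = e, so c = e/(h−p*).
c = 0.117/(0.722 − 0.122) = 0.117/0.6000 = 0.1950.

0.195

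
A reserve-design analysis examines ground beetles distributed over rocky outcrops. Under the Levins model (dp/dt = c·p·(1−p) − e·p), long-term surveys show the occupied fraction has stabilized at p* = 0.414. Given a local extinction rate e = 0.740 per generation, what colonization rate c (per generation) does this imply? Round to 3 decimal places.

At equilibrium c(1−p*) = e, so c = e/(1−p*).
c = 0.740/(1 − 0.414) = 0.740/0.5860 = 1.2628.

1.263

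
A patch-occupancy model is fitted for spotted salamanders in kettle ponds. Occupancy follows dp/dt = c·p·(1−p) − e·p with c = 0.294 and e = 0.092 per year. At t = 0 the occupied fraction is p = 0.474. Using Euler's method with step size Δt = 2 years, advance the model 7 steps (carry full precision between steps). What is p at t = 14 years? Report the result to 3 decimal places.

Update rule: p ← p + [c·p·(1−p) − e·p]·Δt with Δt = 2.
step 1: Δp = +0.05939, p = 0.53339
step 2: Δp = +0.04820, p = 0.58159
step 3: Δp = +0.03607, p = 0.61766
step 4: Δp = +0.02521, p = 0.64287
step 5: Δp = +0.01671, p = 0.65958
step 6: Δp = +0.01066, p = 0.67024
step 7: Δp = +0.00663, p = 0.67688

0.677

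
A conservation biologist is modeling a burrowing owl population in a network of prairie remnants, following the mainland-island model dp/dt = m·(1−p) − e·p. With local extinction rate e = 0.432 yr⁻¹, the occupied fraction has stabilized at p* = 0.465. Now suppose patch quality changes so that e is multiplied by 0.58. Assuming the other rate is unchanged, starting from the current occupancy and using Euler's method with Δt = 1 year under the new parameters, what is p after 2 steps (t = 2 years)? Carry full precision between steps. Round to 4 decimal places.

Balance m(1−p*) = e·p* gives m = e·p*/(1−p*) = 0.432×0.46500/0.53500 = 0.37548.
Starting from p₀ = 0.46500; update p ← p + (dp/dt)·Δt with the new parameters.
p: 0.46500 → 0.54937  (Δp = +0.08437)
p: 0.54937 → 0.58092  (Δp = +0.03155)

0.5809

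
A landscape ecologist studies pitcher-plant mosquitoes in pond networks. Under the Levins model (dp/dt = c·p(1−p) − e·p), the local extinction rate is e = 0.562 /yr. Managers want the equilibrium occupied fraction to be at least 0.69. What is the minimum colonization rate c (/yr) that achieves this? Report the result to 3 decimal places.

p* = 1 − e/c ≥ 0.69 requires e/c ≤ 0.3100, i.e. c ≥ e/0.3100.
c_min = 0.562/0.3100 = 1.8129.

1.813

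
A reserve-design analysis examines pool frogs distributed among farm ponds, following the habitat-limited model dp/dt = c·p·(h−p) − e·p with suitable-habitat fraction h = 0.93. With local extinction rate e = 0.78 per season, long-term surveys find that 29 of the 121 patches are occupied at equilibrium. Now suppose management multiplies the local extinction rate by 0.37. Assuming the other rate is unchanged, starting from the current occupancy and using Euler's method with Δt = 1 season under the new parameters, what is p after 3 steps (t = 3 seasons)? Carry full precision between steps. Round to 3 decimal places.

Observed p* = 29/121 = 0.23967.
Balance c(h−p*) = e gives c = e/(0.93 − 0.23967) = 0.78/0.69033 = 1.12989.
Starting from p₀ = 0.23967; update p ← p + (dp/dt)·Δt with the new parameters.
t = 1: p = 0.23967 + (+0.11777) = 0.35744
t = 2: p = 0.35744 + (+0.12808) = 0.48552
t = 3: p = 0.48552 + (+0.10371) = 0.58924

0.589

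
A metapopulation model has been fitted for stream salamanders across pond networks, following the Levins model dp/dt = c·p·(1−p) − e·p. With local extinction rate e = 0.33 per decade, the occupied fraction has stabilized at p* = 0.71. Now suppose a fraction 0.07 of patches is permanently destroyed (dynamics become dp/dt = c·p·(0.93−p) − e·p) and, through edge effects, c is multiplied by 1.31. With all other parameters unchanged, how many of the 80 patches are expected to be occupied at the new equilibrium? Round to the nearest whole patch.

57

Balance c(1−p*) = e gives c = e/(1 − 0.71000) = 0.33/0.29000 = 1.13793.
New p* = 0.93 − e/c = 0.93 − 0.33000/1.49069 = 0.70863.
Expected occupied = 80 × 0.70863 = 56.69 ≈ 57.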